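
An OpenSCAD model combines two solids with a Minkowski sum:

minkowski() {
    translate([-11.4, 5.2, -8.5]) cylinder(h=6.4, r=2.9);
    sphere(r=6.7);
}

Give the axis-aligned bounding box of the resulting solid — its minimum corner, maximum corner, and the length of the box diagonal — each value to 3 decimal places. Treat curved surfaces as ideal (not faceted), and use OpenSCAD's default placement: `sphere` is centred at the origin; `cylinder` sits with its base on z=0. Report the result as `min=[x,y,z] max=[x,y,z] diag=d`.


min=[-21.000,-4.400,-15.200] max=[-1.800,14.800,4.600] diag=33.605

A = translate([-11.4, 5.2, -8.5]) cylinder(h=6.4, r=2.9) → bbox [-14.3,2.3,-8.5] .. [-8.5,8.1,-2.1]
B = sphere(r=6.7) → bbox [-6.7,-6.7,-6.7] .. [6.7,6.7,6.7]
lo = A.lo+B.lo = [-14.3-6.7, 2.3-6.7, -8.5-6.7] = [-21.000,-4.400,-15.200]
hi = A.hi+B.hi = [-8.5+6.7, 8.1+6.7, -2.1+6.7] = [-1.800,14.800,4.600]
diag = √(19.2²+19.2²+19.8²) = √1129.32 = 33.605


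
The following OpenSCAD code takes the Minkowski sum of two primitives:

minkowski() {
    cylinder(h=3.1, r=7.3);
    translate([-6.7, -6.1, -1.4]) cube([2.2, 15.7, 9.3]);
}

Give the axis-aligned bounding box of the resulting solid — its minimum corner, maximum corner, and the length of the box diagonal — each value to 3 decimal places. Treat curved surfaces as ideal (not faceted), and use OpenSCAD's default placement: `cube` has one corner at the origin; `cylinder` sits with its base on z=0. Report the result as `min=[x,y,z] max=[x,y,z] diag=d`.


min=[-14.000,-13.400,-1.400] max=[2.800,16.900,11.000] diag=36.798

A = translate([-6.7, -6.1, -1.4]) cube([2.2, 15.7, 9.3]) → bbox [-6.7,-6.1,-1.4] .. [-4.5,9.6,7.9]
B = cylinder(h=3.1, r=7.3) → bbox [-7.3,-7.3,0] .. [7.3,7.3,3.1]
lo = A.lo+B.lo = [-6.7-7.3, -6.1-7.3, -1.4+0] = [-14.000,-13.400,-1.400]
hi = A.hi+B.hi = [-4.5+7.3, 9.6+7.3, 7.9+3.1] = [2.800,16.900,11.000]
diag = √(16.8²+30.3²+12.4²) = √1354.09 = 36.798


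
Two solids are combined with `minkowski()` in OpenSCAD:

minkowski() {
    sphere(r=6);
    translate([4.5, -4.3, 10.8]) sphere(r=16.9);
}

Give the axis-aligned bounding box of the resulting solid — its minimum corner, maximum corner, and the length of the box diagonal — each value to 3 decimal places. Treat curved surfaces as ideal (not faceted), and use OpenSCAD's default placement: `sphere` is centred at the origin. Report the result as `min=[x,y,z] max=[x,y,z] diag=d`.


min=[-18.400,-27.200,-12.100] max=[27.400,18.600,33.700] diag=79.328

A = translate([4.5, -4.3, 10.8]) sphere(r=16.9) → bbox [-12.4,-21.2,-6.1] .. [21.4,12.6,27.7]
B = sphere(r=6) → bbox [-6,-6,-6] .. [6,6,6]
lo = A.lo+B.lo = [-12.4-6, -21.2-6, -6.1-6] = [-18.400,-27.200,-12.100]
hi = A.hi+B.hi = [21.4+6, 12.6+6, 27.7+6] = [27.400,18.600,33.700]
diag = √(45.8²+45.8²+45.8²) = √6292.92 = 79.328


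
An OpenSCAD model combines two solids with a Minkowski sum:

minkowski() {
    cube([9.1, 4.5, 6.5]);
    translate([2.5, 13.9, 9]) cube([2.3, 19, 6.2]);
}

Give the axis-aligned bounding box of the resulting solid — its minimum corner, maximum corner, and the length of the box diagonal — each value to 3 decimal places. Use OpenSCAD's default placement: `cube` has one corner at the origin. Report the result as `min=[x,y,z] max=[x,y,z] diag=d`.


min=[2.500,13.900,9.000] max=[13.900,37.400,21.700] diag=29.043

A = translate([2.5, 13.9, 9]) cube([2.3, 19, 6.2]) → bbox [2.5,13.9,9] .. [4.8,32.9,15.2]
B = cube([9.1, 4.5, 6.5]) → bbox [0,0,0] .. [9.1,4.5,6.5]
lo = A.lo+B.lo = [2.5+0, 13.9+0, 9+0] = [2.500,13.900,9.000]
hi = A.hi+B.hi = [4.8+9.1, 32.9+4.5, 15.2+6.5] = [13.900,37.400,21.700]
diag = √(11.4²+23.5²+12.7²) = √843.5 = 29.043


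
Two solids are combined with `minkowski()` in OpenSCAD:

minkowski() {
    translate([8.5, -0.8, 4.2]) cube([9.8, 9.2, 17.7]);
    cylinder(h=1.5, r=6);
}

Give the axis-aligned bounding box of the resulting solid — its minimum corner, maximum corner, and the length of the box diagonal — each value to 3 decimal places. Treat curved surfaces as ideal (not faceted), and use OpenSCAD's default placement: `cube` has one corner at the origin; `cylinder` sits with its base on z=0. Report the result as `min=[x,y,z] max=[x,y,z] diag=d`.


min=[2.500,-6.800,4.200] max=[24.300,14.400,23.400] diag=35.963

A = translate([8.5, -0.8, 4.2]) cube([9.8, 9.2, 17.7]) → bbox [8.5,-0.8,4.2] .. [18.3,8.4,21.9]
B = cylinder(h=1.5, r=6) → bbox [-6,-6,0] .. [6,6,1.5]
lo = A.lo+B.lo = [8.5-6, -0.8-6, 4.2+0] = [2.500,-6.800,4.200]
hi = A.hi+B.hi = [18.3+6, 8.4+6, 21.9+1.5] = [24.300,14.400,23.400]
diag = √(21.8²+21.2²+19.2²) = √1293.32 = 35.963


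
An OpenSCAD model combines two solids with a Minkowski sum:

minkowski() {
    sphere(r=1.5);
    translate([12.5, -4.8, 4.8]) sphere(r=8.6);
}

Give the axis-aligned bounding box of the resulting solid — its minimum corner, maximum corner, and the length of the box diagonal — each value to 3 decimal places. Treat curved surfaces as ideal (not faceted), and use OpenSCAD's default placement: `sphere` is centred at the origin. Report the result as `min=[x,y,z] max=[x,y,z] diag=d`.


A = translate([12.5, -4.8, 4.8]) sphere(r=8.6) → bbox [3.9,-13.4,-3.8] .. [21.1,3.8,13.4]
B = sphere(r=1.5) → bbox [-1.5,-1.5,-1.5] .. [1.5,1.5,1.5]
lo = A.lo+B.lo = [3.9-1.5, -13.4-1.5, -3.8-1.5] = [2.400,-14.900,-5.300]
hi = A.hi+B.hi = [21.1+1.5, 3.8+1.5, 13.4+1.5] = [22.600,5.300,14.900]
diag = √(20.2²+20.2²+20.2²) = √1224.12 = 34.987

min=[2.400,-14.900,-5.300] max=[22.600,5.300,14.900] diag=34.987


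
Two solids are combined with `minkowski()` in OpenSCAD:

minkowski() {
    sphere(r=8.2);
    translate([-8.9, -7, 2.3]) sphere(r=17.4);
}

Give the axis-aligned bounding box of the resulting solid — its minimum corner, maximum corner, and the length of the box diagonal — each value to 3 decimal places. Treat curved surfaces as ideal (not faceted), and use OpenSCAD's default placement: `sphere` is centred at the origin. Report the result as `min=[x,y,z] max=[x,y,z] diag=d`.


min=[-34.500,-32.600,-23.300] max=[16.700,18.600,27.900] diag=88.681

A = translate([-8.9, -7, 2.3]) sphere(r=17.4) → bbox [-26.3,-24.4,-15.1] .. [8.5,10.4,19.7]
B = sphere(r=8.2) → bbox [-8.2,-8.2,-8.2] .. [8.2,8.2,8.2]
lo = A.lo+B.lo = [-26.3-8.2, -24.4-8.2, -15.1-8.2] = [-34.500,-32.600,-23.300]
hi = A.hi+B.hi = [8.5+8.2, 10.4+8.2, 19.7+8.2] = [16.700,18.600,27.900]
diag = √(51.2²+51.2²+51.2²) = √7864.32 = 88.681


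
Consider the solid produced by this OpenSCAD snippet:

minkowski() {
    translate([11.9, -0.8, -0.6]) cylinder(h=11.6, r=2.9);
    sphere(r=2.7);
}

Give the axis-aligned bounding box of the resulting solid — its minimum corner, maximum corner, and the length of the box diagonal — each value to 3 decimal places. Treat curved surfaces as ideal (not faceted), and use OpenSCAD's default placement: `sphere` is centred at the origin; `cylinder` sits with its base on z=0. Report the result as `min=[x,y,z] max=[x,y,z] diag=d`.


A = translate([11.9, -0.8, -0.6]) cylinder(h=11.6, r=2.9) → bbox [9,-3.7,-0.6] .. [14.8,2.1,11]
B = sphere(r=2.7) → bbox [-2.7,-2.7,-2.7] .. [2.7,2.7,2.7]
lo = A.lo+B.lo = [9-2.7, -3.7-2.7, -0.6-2.7] = [6.300,-6.400,-3.300]
hi = A.hi+B.hi = [14.8+2.7, 2.1+2.7, 11+2.7] = [17.500,4.800,13.700]
diag = √(11.2²+11.2²+17²) = √539.88 = 23.235

min=[6.300,-6.400,-3.300] max=[17.500,4.800,13.700] diag=23.235


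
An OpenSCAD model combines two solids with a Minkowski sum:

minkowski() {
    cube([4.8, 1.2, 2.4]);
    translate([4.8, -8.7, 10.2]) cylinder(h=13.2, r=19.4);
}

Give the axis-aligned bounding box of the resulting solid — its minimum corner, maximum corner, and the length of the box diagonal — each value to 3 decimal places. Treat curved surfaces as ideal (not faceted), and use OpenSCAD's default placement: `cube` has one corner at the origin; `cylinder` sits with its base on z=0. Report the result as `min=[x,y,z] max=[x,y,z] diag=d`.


min=[-14.600,-28.100,10.200] max=[29.000,11.900,25.800] diag=61.191

A = translate([4.8, -8.7, 10.2]) cylinder(h=13.2, r=19.4) → bbox [-14.6,-28.1,10.2] .. [24.2,10.7,23.4]
B = cube([4.8, 1.2, 2.4]) → bbox [0,0,0] .. [4.8,1.2,2.4]
lo = A.lo+B.lo = [-14.6+0, -28.1+0, 10.2+0] = [-14.600,-28.100,10.200]
hi = A.hi+B.hi = [24.2+4.8, 10.7+1.2, 23.4+2.4] = [29.000,11.900,25.800]
diag = √(43.6²+40²+15.6²) = √3744.32 = 61.191


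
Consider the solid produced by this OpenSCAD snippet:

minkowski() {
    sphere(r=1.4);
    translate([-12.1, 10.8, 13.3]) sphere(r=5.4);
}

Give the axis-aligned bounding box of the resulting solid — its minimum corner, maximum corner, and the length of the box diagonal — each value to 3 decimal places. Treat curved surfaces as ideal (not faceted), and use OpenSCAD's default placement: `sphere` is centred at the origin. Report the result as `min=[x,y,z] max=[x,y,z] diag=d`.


min=[-18.900,4.000,6.500] max=[-5.300,17.600,20.100] diag=23.556

A = translate([-12.1, 10.8, 13.3]) sphere(r=5.4) → bbox [-17.5,5.4,7.9] .. [-6.7,16.2,18.7]
B = sphere(r=1.4) → bbox [-1.4,-1.4,-1.4] .. [1.4,1.4,1.4]
lo = A.lo+B.lo = [-17.5-1.4, 5.4-1.4, 7.9-1.4] = [-18.900,4.000,6.500]
hi = A.hi+B.hi = [-6.7+1.4, 16.2+1.4, 18.7+1.4] = [-5.300,17.600,20.100]
diag = √(13.6²+13.6²+13.6²) = √554.88 = 23.556


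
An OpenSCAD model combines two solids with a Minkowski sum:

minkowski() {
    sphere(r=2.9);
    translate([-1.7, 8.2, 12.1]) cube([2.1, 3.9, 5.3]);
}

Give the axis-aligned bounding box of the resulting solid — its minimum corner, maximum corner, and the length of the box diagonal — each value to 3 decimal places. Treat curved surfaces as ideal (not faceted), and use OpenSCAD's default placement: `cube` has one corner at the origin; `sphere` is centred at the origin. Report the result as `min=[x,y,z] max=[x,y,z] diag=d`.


A = translate([-1.7, 8.2, 12.1]) cube([2.1, 3.9, 5.3]) → bbox [-1.7,8.2,12.1] .. [0.4,12.1,17.4]
B = sphere(r=2.9) → bbox [-2.9,-2.9,-2.9] .. [2.9,2.9,2.9]
lo = A.lo+B.lo = [-1.7-2.9, 8.2-2.9, 12.1-2.9] = [-4.600,5.300,9.200]
hi = A.hi+B.hi = [0.4+2.9, 12.1+2.9, 17.4+2.9] = [3.300,15.000,20.300]
diag = √(7.9²+9.7²+11.1²) = √279.71 = 16.725

min=[-4.600,5.300,9.200] max=[3.300,15.000,20.300] diag=16.725


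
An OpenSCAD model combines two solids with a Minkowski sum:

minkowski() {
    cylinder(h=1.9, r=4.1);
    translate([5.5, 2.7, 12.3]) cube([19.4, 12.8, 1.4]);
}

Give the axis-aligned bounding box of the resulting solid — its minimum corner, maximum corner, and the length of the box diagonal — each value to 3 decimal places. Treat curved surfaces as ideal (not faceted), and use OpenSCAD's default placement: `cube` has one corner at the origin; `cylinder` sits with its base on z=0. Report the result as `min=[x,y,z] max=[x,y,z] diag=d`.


A = translate([5.5, 2.7, 12.3]) cube([19.4, 12.8, 1.4]) → bbox [5.5,2.7,12.3] .. [24.9,15.5,13.7]
B = cylinder(h=1.9, r=4.1) → bbox [-4.1,-4.1,0] .. [4.1,4.1,1.9]
lo = A.lo+B.lo = [5.5-4.1, 2.7-4.1, 12.3+0] = [1.400,-1.400,12.300]
hi = A.hi+B.hi = [24.9+4.1, 15.5+4.1, 13.7+1.9] = [29.000,19.600,15.600]
diag = √(27.6²+21²+3.3²) = √1213.65 = 34.837

min=[1.400,-1.400,12.300] max=[29.000,19.600,15.600] diag=34.837


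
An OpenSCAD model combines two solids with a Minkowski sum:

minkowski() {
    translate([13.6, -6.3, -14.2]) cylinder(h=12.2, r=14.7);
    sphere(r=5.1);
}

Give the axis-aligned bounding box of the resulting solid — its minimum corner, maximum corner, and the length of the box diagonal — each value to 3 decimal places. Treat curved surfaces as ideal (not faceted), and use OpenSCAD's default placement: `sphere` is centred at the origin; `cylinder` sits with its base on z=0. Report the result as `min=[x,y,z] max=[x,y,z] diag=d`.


A = translate([13.6, -6.3, -14.2]) cylinder(h=12.2, r=14.7) → bbox [-1.1,-21,-14.2] .. [28.3,8.4,-2]
B = sphere(r=5.1) → bbox [-5.1,-5.1,-5.1] .. [5.1,5.1,5.1]
lo = A.lo+B.lo = [-1.1-5.1, -21-5.1, -14.2-5.1] = [-6.200,-26.100,-19.300]
hi = A.hi+B.hi = [28.3+5.1, 8.4+5.1, -2+5.1] = [33.400,13.500,3.100]
diag = √(39.6²+39.6²+22.4²) = √3638.08 = 60.316

min=[-6.200,-26.100,-19.300] max=[33.400,13.500,3.100] diag=60.316


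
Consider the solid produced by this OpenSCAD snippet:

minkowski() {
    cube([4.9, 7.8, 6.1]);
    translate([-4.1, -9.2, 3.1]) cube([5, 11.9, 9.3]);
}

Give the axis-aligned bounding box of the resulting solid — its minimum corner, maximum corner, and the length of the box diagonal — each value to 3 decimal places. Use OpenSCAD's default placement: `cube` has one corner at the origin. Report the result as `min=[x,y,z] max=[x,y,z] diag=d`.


A = translate([-4.1, -9.2, 3.1]) cube([5, 11.9, 9.3]) → bbox [-4.1,-9.2,3.1] .. [0.9,2.7,12.4]
B = cube([4.9, 7.8, 6.1]) → bbox [0,0,0] .. [4.9,7.8,6.1]
lo = A.lo+B.lo = [-4.1+0, -9.2+0, 3.1+0] = [-4.100,-9.200,3.100]
hi = A.hi+B.hi = [0.9+4.9, 2.7+7.8, 12.4+6.1] = [5.800,10.500,18.500]
diag = √(9.9²+19.7²+15.4²) = √723.26 = 26.893

min=[-4.100,-9.200,3.100] max=[5.800,10.500,18.500] diag=26.893


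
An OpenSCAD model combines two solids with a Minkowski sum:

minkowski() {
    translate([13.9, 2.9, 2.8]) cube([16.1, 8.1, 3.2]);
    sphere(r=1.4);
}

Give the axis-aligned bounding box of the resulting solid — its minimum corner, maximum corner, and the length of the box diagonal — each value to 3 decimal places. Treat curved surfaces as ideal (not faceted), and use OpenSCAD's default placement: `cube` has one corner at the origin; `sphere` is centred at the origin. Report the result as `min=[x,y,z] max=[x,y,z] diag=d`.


min=[12.500,1.500,1.400] max=[31.400,12.400,7.400] diag=22.628

A = translate([13.9, 2.9, 2.8]) cube([16.1, 8.1, 3.2]) → bbox [13.9,2.9,2.8] .. [30,11,6]
B = sphere(r=1.4) → bbox [-1.4,-1.4,-1.4] .. [1.4,1.4,1.4]
lo = A.lo+B.lo = [13.9-1.4, 2.9-1.4, 2.8-1.4] = [12.500,1.500,1.400]
hi = A.hi+B.hi = [30+1.4, 11+1.4, 6+1.4] = [31.400,12.400,7.400]
diag = √(18.9²+10.9²+6²) = √512.02 = 22.628


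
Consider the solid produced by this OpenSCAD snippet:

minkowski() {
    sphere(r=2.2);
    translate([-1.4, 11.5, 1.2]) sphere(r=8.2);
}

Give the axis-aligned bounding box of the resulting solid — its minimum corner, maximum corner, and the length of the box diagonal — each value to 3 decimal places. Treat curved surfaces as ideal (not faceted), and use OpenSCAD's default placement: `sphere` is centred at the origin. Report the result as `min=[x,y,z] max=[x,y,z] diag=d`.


min=[-11.800,1.100,-9.200] max=[9.000,21.900,11.600] diag=36.027

A = translate([-1.4, 11.5, 1.2]) sphere(r=8.2) → bbox [-9.6,3.3,-7] .. [6.8,19.7,9.4]
B = sphere(r=2.2) → bbox [-2.2,-2.2,-2.2] .. [2.2,2.2,2.2]
lo = A.lo+B.lo = [-9.6-2.2, 3.3-2.2, -7-2.2] = [-11.800,1.100,-9.200]
hi = A.hi+B.hi = [6.8+2.2, 19.7+2.2, 9.4+2.2] = [9.000,21.900,11.600]
diag = √(20.8²+20.8²+20.8²) = √1297.92 = 36.027


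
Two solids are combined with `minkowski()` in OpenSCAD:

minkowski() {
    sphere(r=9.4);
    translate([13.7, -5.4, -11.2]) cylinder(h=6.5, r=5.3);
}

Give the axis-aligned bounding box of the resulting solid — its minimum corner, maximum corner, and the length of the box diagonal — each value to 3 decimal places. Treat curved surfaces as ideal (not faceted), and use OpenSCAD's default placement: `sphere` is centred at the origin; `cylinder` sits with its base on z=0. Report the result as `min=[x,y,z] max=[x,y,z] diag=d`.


A = translate([13.7, -5.4, -11.2]) cylinder(h=6.5, r=5.3) → bbox [8.4,-10.7,-11.2] .. [19,-0.1,-4.7]
B = sphere(r=9.4) → bbox [-9.4,-9.4,-9.4] .. [9.4,9.4,9.4]
lo = A.lo+B.lo = [8.4-9.4, -10.7-9.4, -11.2-9.4] = [-1.000,-20.100,-20.600]
hi = A.hi+B.hi = [19+9.4, -0.1+9.4, -4.7+9.4] = [28.400,9.300,4.700]
diag = √(29.4²+29.4²+25.3²) = √2368.81 = 48.670

min=[-1.000,-20.100,-20.600] max=[28.400,9.300,4.700] diag=48.670


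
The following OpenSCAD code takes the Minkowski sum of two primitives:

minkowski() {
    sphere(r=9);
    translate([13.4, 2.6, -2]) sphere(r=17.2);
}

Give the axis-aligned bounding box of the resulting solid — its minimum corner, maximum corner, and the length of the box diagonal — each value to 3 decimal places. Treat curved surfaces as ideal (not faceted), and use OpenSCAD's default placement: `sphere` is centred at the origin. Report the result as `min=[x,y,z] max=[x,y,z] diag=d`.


min=[-12.800,-23.600,-28.200] max=[39.600,28.800,24.200] diag=90.759

A = translate([13.4, 2.6, -2]) sphere(r=17.2) → bbox [-3.8,-14.6,-19.2] .. [30.6,19.8,15.2]
B = sphere(r=9) → bbox [-9,-9,-9] .. [9,9,9]
lo = A.lo+B.lo = [-3.8-9, -14.6-9, -19.2-9] = [-12.800,-23.600,-28.200]
hi = A.hi+B.hi = [30.6+9, 19.8+9, 15.2+9] = [39.600,28.800,24.200]
diag = √(52.4²+52.4²+52.4²) = √8237.28 = 90.759


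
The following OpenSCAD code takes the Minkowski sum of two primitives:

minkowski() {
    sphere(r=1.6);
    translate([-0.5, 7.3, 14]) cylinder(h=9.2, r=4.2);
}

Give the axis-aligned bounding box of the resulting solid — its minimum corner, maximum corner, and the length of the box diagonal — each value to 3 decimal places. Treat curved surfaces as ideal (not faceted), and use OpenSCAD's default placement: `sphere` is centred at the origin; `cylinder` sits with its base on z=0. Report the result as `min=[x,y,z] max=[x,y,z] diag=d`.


min=[-6.300,1.500,12.400] max=[5.300,13.100,24.800] diag=20.564

A = translate([-0.5, 7.3, 14]) cylinder(h=9.2, r=4.2) → bbox [-4.7,3.1,14] .. [3.7,11.5,23.2]
B = sphere(r=1.6) → bbox [-1.6,-1.6,-1.6] .. [1.6,1.6,1.6]
lo = A.lo+B.lo = [-4.7-1.6, 3.1-1.6, 14-1.6] = [-6.300,1.500,12.400]
hi = A.hi+B.hi = [3.7+1.6, 11.5+1.6, 23.2+1.6] = [5.300,13.100,24.800]
diag = √(11.6²+11.6²+12.4²) = √422.88 = 20.564


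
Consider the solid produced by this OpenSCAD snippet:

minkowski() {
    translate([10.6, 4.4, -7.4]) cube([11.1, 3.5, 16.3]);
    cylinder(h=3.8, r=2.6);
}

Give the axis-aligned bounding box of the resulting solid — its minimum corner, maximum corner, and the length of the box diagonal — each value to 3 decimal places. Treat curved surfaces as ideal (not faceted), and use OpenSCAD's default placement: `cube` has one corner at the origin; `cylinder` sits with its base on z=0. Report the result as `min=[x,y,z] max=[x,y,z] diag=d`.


A = translate([10.6, 4.4, -7.4]) cube([11.1, 3.5, 16.3]) → bbox [10.6,4.4,-7.4] .. [21.7,7.9,8.9]
B = cylinder(h=3.8, r=2.6) → bbox [-2.6,-2.6,0] .. [2.6,2.6,3.8]
lo = A.lo+B.lo = [10.6-2.6, 4.4-2.6, -7.4+0] = [8.000,1.800,-7.400]
hi = A.hi+B.hi = [21.7+2.6, 7.9+2.6, 8.9+3.8] = [24.300,10.500,12.700]
diag = √(16.3²+8.7²+20.1²) = √745.39 = 27.302

min=[8.000,1.800,-7.400] max=[24.300,10.500,12.700] diag=27.302


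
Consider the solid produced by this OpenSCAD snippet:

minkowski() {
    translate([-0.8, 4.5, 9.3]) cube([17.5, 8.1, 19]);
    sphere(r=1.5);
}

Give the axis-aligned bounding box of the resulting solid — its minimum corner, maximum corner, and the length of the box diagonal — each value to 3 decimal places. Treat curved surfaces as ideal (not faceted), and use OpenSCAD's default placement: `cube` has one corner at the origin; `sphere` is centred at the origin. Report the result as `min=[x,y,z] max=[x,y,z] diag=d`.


A = translate([-0.8, 4.5, 9.3]) cube([17.5, 8.1, 19]) → bbox [-0.8,4.5,9.3] .. [16.7,12.6,28.3]
B = sphere(r=1.5) → bbox [-1.5,-1.5,-1.5] .. [1.5,1.5,1.5]
lo = A.lo+B.lo = [-0.8-1.5, 4.5-1.5, 9.3-1.5] = [-2.300,3.000,7.800]
hi = A.hi+B.hi = [16.7+1.5, 12.6+1.5, 28.3+1.5] = [18.200,14.100,29.800]
diag = √(20.5²+11.1²+22²) = √1027.46 = 32.054

min=[-2.300,3.000,7.800] max=[18.200,14.100,29.800] diag=32.054


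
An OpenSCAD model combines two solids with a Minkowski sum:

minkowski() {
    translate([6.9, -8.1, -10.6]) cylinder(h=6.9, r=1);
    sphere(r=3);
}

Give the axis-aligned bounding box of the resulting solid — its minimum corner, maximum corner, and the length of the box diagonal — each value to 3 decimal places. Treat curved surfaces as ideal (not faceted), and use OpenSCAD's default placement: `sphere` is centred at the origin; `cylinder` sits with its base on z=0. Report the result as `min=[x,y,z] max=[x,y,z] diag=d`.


min=[2.900,-12.100,-13.600] max=[10.900,-4.100,-0.700] diag=17.158

A = translate([6.9, -8.1, -10.6]) cylinder(h=6.9, r=1) → bbox [5.9,-9.1,-10.6] .. [7.9,-7.1,-3.7]
B = sphere(r=3) → bbox [-3,-3,-3] .. [3,3,3]
lo = A.lo+B.lo = [5.9-3, -9.1-3, -10.6-3] = [2.900,-12.100,-13.600]
hi = A.hi+B.hi = [7.9+3, -7.1+3, -3.7+3] = [10.900,-4.100,-0.700]
diag = √(8²+8²+12.9²) = √294.41 = 17.158


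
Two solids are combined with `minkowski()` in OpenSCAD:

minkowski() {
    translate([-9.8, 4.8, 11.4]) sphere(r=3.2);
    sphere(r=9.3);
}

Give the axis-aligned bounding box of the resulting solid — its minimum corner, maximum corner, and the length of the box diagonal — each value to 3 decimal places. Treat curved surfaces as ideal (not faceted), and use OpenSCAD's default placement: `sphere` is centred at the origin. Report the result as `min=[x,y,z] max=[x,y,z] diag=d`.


A = translate([-9.8, 4.8, 11.4]) sphere(r=3.2) → bbox [-13,1.6,8.2] .. [-6.6,8,14.6]
B = sphere(r=9.3) → bbox [-9.3,-9.3,-9.3] .. [9.3,9.3,9.3]
lo = A.lo+B.lo = [-13-9.3, 1.6-9.3, 8.2-9.3] = [-22.300,-7.700,-1.100]
hi = A.hi+B.hi = [-6.6+9.3, 8+9.3, 14.6+9.3] = [2.700,17.300,23.900]
diag = √(25²+25²+25²) = √1875 = 43.301

min=[-22.300,-7.700,-1.100] max=[2.700,17.300,23.900] diag=43.301


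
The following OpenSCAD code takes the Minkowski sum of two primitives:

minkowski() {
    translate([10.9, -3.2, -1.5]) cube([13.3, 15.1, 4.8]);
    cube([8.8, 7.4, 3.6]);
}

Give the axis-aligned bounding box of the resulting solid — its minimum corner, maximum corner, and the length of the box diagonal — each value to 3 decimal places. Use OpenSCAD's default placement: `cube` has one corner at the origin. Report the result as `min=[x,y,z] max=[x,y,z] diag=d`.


A = translate([10.9, -3.2, -1.5]) cube([13.3, 15.1, 4.8]) → bbox [10.9,-3.2,-1.5] .. [24.2,11.9,3.3]
B = cube([8.8, 7.4, 3.6]) → bbox [0,0,0] .. [8.8,7.4,3.6]
lo = A.lo+B.lo = [10.9+0, -3.2+0, -1.5+0] = [10.900,-3.200,-1.500]
hi = A.hi+B.hi = [24.2+8.8, 11.9+7.4, 3.3+3.6] = [33.000,19.300,6.900]
diag = √(22.1²+22.5²+8.4²) = √1065.22 = 32.638

min=[10.900,-3.200,-1.500] max=[33.000,19.300,6.900] diag=32.638


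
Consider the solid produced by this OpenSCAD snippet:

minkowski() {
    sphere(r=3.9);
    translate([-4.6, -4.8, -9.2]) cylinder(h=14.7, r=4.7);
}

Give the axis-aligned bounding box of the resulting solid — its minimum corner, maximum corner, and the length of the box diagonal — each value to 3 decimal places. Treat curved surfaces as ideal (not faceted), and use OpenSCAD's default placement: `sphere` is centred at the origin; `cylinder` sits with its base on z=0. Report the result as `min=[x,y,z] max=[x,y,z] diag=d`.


A = translate([-4.6, -4.8, -9.2]) cylinder(h=14.7, r=4.7) → bbox [-9.3,-9.5,-9.2] .. [0.1,-0.1,5.5]
B = sphere(r=3.9) → bbox [-3.9,-3.9,-3.9] .. [3.9,3.9,3.9]
lo = A.lo+B.lo = [-9.3-3.9, -9.5-3.9, -9.2-3.9] = [-13.200,-13.400,-13.100]
hi = A.hi+B.hi = [0.1+3.9, -0.1+3.9, 5.5+3.9] = [4.000,3.800,9.400]
diag = √(17.2²+17.2²+22.5²) = √1097.93 = 33.135

min=[-13.200,-13.400,-13.100] max=[4.000,3.800,9.400] diag=33.135


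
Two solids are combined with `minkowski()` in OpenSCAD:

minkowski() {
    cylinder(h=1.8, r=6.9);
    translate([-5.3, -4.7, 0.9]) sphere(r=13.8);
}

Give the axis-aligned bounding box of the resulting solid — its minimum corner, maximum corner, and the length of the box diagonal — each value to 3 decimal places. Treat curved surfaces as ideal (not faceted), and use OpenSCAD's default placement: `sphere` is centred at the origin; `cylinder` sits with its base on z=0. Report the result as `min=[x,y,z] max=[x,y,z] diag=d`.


min=[-26.000,-25.400,-12.900] max=[15.400,16.000,16.500] diag=65.515

A = translate([-5.3, -4.7, 0.9]) sphere(r=13.8) → bbox [-19.1,-18.5,-12.9] .. [8.5,9.1,14.7]
B = cylinder(h=1.8, r=6.9) → bbox [-6.9,-6.9,0] .. [6.9,6.9,1.8]
lo = A.lo+B.lo = [-19.1-6.9, -18.5-6.9, -12.9+0] = [-26.000,-25.400,-12.900]
hi = A.hi+B.hi = [8.5+6.9, 9.1+6.9, 14.7+1.8] = [15.400,16.000,16.500]
diag = √(41.4²+41.4²+29.4²) = √4292.28 = 65.515


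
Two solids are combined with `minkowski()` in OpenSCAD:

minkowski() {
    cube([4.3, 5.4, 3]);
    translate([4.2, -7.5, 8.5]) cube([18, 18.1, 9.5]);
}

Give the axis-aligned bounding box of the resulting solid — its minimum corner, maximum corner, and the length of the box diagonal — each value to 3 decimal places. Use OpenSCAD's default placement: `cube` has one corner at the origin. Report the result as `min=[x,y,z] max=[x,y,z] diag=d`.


A = translate([4.2, -7.5, 8.5]) cube([18, 18.1, 9.5]) → bbox [4.2,-7.5,8.5] .. [22.2,10.6,18]
B = cube([4.3, 5.4, 3]) → bbox [0,0,0] .. [4.3,5.4,3]
lo = A.lo+B.lo = [4.2+0, -7.5+0, 8.5+0] = [4.200,-7.500,8.500]
hi = A.hi+B.hi = [22.2+4.3, 10.6+5.4, 18+3] = [26.500,16.000,21.000]
diag = √(22.3²+23.5²+12.5²) = √1205.79 = 34.724

min=[4.200,-7.500,8.500] max=[26.500,16.000,21.000] diag=34.724


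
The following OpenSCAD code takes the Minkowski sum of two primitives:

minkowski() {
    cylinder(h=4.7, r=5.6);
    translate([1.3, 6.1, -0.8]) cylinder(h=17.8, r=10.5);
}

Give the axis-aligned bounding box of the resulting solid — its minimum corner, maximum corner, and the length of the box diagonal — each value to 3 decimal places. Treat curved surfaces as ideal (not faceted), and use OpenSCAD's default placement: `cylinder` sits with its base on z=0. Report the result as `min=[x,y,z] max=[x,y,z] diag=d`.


A = translate([1.3, 6.1, -0.8]) cylinder(h=17.8, r=10.5) → bbox [-9.2,-4.4,-0.8] .. [11.8,16.6,17]
B = cylinder(h=4.7, r=5.6) → bbox [-5.6,-5.6,0] .. [5.6,5.6,4.7]
lo = A.lo+B.lo = [-9.2-5.6, -4.4-5.6, -0.8+0] = [-14.800,-10.000,-0.800]
hi = A.hi+B.hi = [11.8+5.6, 16.6+5.6, 17+4.7] = [17.400,22.200,21.700]
diag = √(32.2²+32.2²+22.5²) = √2579.93 = 50.793

min=[-14.800,-10.000,-0.800] max=[17.400,22.200,21.700] diag=50.793


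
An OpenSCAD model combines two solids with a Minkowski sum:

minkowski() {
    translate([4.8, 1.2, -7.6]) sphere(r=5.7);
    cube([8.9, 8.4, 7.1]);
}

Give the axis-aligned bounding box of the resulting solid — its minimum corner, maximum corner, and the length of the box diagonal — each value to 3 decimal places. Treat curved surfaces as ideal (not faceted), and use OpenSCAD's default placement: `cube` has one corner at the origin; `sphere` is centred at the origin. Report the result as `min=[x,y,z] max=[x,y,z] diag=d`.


min=[-0.900,-4.500,-13.300] max=[19.400,15.300,5.200] diag=33.858

A = translate([4.8, 1.2, -7.6]) sphere(r=5.7) → bbox [-0.9,-4.5,-13.3] .. [10.5,6.9,-1.9]
B = cube([8.9, 8.4, 7.1]) → bbox [0,0,0] .. [8.9,8.4,7.1]
lo = A.lo+B.lo = [-0.9+0, -4.5+0, -13.3+0] = [-0.900,-4.500,-13.300]
hi = A.hi+B.hi = [10.5+8.9, 6.9+8.4, -1.9+7.1] = [19.400,15.300,5.200]
diag = √(20.3²+19.8²+18.5²) = √1146.38 = 33.858


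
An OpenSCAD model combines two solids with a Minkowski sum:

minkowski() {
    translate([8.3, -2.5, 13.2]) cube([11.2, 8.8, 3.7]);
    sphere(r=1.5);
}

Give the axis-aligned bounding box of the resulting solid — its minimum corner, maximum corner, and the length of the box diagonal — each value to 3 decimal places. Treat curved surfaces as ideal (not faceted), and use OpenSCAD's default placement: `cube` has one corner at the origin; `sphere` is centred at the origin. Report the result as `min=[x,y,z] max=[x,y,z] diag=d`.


A = translate([8.3, -2.5, 13.2]) cube([11.2, 8.8, 3.7]) → bbox [8.3,-2.5,13.2] .. [19.5,6.3,16.9]
B = sphere(r=1.5) → bbox [-1.5,-1.5,-1.5] .. [1.5,1.5,1.5]
lo = A.lo+B.lo = [8.3-1.5, -2.5-1.5, 13.2-1.5] = [6.800,-4.000,11.700]
hi = A.hi+B.hi = [19.5+1.5, 6.3+1.5, 16.9+1.5] = [21.000,7.800,18.400]
diag = √(14.2²+11.8²+6.7²) = √385.77 = 19.641

min=[6.800,-4.000,11.700] max=[21.000,7.800,18.400] diag=19.641


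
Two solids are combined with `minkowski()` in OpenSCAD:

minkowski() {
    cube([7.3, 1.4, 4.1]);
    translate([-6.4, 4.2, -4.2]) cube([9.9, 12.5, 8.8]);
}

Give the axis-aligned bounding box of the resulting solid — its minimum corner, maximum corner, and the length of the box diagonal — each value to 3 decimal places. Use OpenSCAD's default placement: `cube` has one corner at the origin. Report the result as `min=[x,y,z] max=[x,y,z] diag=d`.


A = translate([-6.4, 4.2, -4.2]) cube([9.9, 12.5, 8.8]) → bbox [-6.4,4.2,-4.2] .. [3.5,16.7,4.6]
B = cube([7.3, 1.4, 4.1]) → bbox [0,0,0] .. [7.3,1.4,4.1]
lo = A.lo+B.lo = [-6.4+0, 4.2+0, -4.2+0] = [-6.400,4.200,-4.200]
hi = A.hi+B.hi = [3.5+7.3, 16.7+1.4, 4.6+4.1] = [10.800,18.100,8.700]
diag = √(17.2²+13.9²+12.9²) = √655.46 = 25.602

min=[-6.400,4.200,-4.200] max=[10.800,18.100,8.700] diag=25.602


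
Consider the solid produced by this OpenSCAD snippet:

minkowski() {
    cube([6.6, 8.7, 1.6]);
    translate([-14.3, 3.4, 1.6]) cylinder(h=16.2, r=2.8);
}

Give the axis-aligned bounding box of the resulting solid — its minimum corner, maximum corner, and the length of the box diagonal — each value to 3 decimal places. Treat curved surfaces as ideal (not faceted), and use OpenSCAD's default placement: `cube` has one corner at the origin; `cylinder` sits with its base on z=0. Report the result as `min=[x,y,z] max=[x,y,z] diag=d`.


A = translate([-14.3, 3.4, 1.6]) cylinder(h=16.2, r=2.8) → bbox [-17.1,0.6,1.6] .. [-11.5,6.2,17.8]
B = cube([6.6, 8.7, 1.6]) → bbox [0,0,0] .. [6.6,8.7,1.6]
lo = A.lo+B.lo = [-17.1+0, 0.6+0, 1.6+0] = [-17.100,0.600,1.600]
hi = A.hi+B.hi = [-11.5+6.6, 6.2+8.7, 17.8+1.6] = [-4.900,14.900,19.400]
diag = √(12.2²+14.3²+17.8²) = √670.17 = 25.888

min=[-17.100,0.600,1.600] max=[-4.900,14.900,19.400] diag=25.888


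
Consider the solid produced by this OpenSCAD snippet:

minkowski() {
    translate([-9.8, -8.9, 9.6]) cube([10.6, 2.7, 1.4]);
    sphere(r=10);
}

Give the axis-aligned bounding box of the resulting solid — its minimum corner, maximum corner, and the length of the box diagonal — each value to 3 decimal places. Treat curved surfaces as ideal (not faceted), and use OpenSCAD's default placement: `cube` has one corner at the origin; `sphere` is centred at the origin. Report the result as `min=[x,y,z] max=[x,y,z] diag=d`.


min=[-19.800,-18.900,-0.400] max=[10.800,3.800,21.000] diag=43.699

A = translate([-9.8, -8.9, 9.6]) cube([10.6, 2.7, 1.4]) → bbox [-9.8,-8.9,9.6] .. [0.8,-6.2,11]
B = sphere(r=10) → bbox [-10,-10,-10] .. [10,10,10]
lo = A.lo+B.lo = [-9.8-10, -8.9-10, 9.6-10] = [-19.800,-18.900,-0.400]
hi = A.hi+B.hi = [0.8+10, -6.2+10, 11+10] = [10.800,3.800,21.000]
diag = √(30.6²+22.7²+21.4²) = √1909.61 = 43.699


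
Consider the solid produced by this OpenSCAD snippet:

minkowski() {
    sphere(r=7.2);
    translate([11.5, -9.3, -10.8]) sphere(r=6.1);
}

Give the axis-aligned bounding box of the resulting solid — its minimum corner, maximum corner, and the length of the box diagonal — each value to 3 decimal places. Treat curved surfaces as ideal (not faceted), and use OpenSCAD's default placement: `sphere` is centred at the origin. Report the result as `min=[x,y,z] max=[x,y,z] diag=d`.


A = translate([11.5, -9.3, -10.8]) sphere(r=6.1) → bbox [5.4,-15.4,-16.9] .. [17.6,-3.2,-4.7]
B = sphere(r=7.2) → bbox [-7.2,-7.2,-7.2] .. [7.2,7.2,7.2]
lo = A.lo+B.lo = [5.4-7.2, -15.4-7.2, -16.9-7.2] = [-1.800,-22.600,-24.100]
hi = A.hi+B.hi = [17.6+7.2, -3.2+7.2, -4.7+7.2] = [24.800,4.000,2.500]
diag = √(26.6²+26.6²+26.6²) = √2122.68 = 46.073

min=[-1.800,-22.600,-24.100] max=[24.800,4.000,2.500] diag=46.073


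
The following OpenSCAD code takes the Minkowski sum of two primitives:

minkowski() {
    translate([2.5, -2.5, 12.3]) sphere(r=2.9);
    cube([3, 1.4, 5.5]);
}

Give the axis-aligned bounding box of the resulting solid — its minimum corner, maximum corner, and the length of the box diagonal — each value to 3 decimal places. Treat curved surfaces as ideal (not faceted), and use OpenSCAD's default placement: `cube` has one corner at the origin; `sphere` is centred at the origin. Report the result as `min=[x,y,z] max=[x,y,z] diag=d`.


min=[-0.400,-5.400,9.400] max=[8.400,1.800,20.700] diag=16.030

A = translate([2.5, -2.5, 12.3]) sphere(r=2.9) → bbox [-0.4,-5.4,9.4] .. [5.4,0.4,15.2]
B = cube([3, 1.4, 5.5]) → bbox [0,0,0] .. [3,1.4,5.5]
lo = A.lo+B.lo = [-0.4+0, -5.4+0, 9.4+0] = [-0.400,-5.400,9.400]
hi = A.hi+B.hi = [5.4+3, 0.4+1.4, 15.2+5.5] = [8.400,1.800,20.700]
diag = √(8.8²+7.2²+11.3²) = √256.97 = 16.030


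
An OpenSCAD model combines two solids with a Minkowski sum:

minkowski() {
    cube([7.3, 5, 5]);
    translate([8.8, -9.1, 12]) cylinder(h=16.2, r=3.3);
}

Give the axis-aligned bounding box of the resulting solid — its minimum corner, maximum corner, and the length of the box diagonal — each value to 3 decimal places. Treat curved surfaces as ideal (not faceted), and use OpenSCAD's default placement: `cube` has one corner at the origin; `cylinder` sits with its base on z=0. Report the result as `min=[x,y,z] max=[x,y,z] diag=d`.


min=[5.500,-12.400,12.000] max=[19.400,-0.800,33.200] diag=27.878

A = translate([8.8, -9.1, 12]) cylinder(h=16.2, r=3.3) → bbox [5.5,-12.4,12] .. [12.1,-5.8,28.2]
B = cube([7.3, 5, 5]) → bbox [0,0,0] .. [7.3,5,5]
lo = A.lo+B.lo = [5.5+0, -12.4+0, 12+0] = [5.500,-12.400,12.000]
hi = A.hi+B.hi = [12.1+7.3, -5.8+5, 28.2+5] = [19.400,-0.800,33.200]
diag = √(13.9²+11.6²+21.2²) = √777.21 = 27.878


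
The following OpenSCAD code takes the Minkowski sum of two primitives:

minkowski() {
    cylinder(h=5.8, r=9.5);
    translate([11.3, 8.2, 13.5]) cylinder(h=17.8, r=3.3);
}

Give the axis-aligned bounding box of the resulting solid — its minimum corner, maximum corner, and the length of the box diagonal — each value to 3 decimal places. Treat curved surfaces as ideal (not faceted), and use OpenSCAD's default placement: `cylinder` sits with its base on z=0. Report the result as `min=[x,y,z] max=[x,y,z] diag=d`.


min=[-1.500,-4.600,13.500] max=[24.100,21.000,37.100] diag=43.217

A = translate([11.3, 8.2, 13.5]) cylinder(h=17.8, r=3.3) → bbox [8,4.9,13.5] .. [14.6,11.5,31.3]
B = cylinder(h=5.8, r=9.5) → bbox [-9.5,-9.5,0] .. [9.5,9.5,5.8]
lo = A.lo+B.lo = [8-9.5, 4.9-9.5, 13.5+0] = [-1.500,-4.600,13.500]
hi = A.hi+B.hi = [14.6+9.5, 11.5+9.5, 31.3+5.8] = [24.100,21.000,37.100]
diag = √(25.6²+25.6²+23.6²) = √1867.68 = 43.217


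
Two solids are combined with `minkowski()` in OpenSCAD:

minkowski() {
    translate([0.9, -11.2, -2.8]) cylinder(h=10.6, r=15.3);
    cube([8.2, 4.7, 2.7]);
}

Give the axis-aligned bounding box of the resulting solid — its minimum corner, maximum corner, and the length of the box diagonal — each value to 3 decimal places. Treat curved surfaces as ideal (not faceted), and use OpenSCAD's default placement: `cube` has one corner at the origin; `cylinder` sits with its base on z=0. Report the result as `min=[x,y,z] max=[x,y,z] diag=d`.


A = translate([0.9, -11.2, -2.8]) cylinder(h=10.6, r=15.3) → bbox [-14.4,-26.5,-2.8] .. [16.2,4.1,7.8]
B = cube([8.2, 4.7, 2.7]) → bbox [0,0,0] .. [8.2,4.7,2.7]
lo = A.lo+B.lo = [-14.4+0, -26.5+0, -2.8+0] = [-14.400,-26.500,-2.800]
hi = A.hi+B.hi = [16.2+8.2, 4.1+4.7, 7.8+2.7] = [24.400,8.800,10.500]
diag = √(38.8²+35.3²+13.3²) = √2928.42 = 54.115

min=[-14.400,-26.500,-2.800] max=[24.400,8.800,10.500] diag=54.115


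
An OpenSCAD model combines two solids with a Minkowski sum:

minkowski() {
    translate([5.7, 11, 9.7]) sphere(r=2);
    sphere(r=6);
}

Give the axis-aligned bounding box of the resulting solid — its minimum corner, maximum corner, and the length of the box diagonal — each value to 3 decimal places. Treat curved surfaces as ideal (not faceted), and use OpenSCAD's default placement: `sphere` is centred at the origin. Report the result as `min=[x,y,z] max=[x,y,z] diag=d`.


A = translate([5.7, 11, 9.7]) sphere(r=2) → bbox [3.7,9,7.7] .. [7.7,13,11.7]
B = sphere(r=6) → bbox [-6,-6,-6] .. [6,6,6]
lo = A.lo+B.lo = [3.7-6, 9-6, 7.7-6] = [-2.300,3.000,1.700]
hi = A.hi+B.hi = [7.7+6, 13+6, 11.7+6] = [13.700,19.000,17.700]
diag = √(16²+16²+16²) = √768 = 27.713

min=[-2.300,3.000,1.700] max=[13.700,19.000,17.700] diag=27.713


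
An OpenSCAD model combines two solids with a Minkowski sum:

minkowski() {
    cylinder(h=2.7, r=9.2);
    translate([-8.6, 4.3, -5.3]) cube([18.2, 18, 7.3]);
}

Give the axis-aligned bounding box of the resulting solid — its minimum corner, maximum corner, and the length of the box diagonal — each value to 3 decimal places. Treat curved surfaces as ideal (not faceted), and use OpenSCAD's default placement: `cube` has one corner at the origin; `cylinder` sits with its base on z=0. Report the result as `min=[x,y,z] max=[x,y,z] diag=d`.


min=[-17.800,-4.900,-5.300] max=[18.800,31.500,4.700] diag=52.579

A = translate([-8.6, 4.3, -5.3]) cube([18.2, 18, 7.3]) → bbox [-8.6,4.3,-5.3] .. [9.6,22.3,2]
B = cylinder(h=2.7, r=9.2) → bbox [-9.2,-9.2,0] .. [9.2,9.2,2.7]
lo = A.lo+B.lo = [-8.6-9.2, 4.3-9.2, -5.3+0] = [-17.800,-4.900,-5.300]
hi = A.hi+B.hi = [9.6+9.2, 22.3+9.2, 2+2.7] = [18.800,31.500,4.700]
diag = √(36.6²+36.4²+10²) = √2764.52 = 52.579


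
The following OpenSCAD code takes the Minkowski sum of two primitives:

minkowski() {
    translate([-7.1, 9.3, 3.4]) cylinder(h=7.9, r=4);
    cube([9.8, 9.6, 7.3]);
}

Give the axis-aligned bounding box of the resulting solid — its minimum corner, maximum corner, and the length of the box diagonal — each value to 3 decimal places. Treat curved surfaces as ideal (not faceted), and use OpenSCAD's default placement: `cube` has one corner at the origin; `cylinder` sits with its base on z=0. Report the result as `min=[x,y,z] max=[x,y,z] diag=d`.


A = translate([-7.1, 9.3, 3.4]) cylinder(h=7.9, r=4) → bbox [-11.1,5.3,3.4] .. [-3.1,13.3,11.3]
B = cube([9.8, 9.6, 7.3]) → bbox [0,0,0] .. [9.8,9.6,7.3]
lo = A.lo+B.lo = [-11.1+0, 5.3+0, 3.4+0] = [-11.100,5.300,3.400]
hi = A.hi+B.hi = [-3.1+9.8, 13.3+9.6, 11.3+7.3] = [6.700,22.900,18.600]
diag = √(17.8²+17.6²+15.2²) = √857.64 = 29.285

min=[-11.100,5.300,3.400] max=[6.700,22.900,18.600] diag=29.285


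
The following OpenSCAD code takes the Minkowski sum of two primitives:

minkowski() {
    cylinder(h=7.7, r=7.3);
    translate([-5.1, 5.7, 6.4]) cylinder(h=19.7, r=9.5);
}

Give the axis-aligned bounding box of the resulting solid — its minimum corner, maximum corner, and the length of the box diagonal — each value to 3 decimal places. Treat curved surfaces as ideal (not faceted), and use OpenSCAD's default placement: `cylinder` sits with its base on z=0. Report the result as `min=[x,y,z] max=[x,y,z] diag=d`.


A = translate([-5.1, 5.7, 6.4]) cylinder(h=19.7, r=9.5) → bbox [-14.6,-3.8,6.4] .. [4.4,15.2,26.1]
B = cylinder(h=7.7, r=7.3) → bbox [-7.3,-7.3,0] .. [7.3,7.3,7.7]
lo = A.lo+B.lo = [-14.6-7.3, -3.8-7.3, 6.4+0] = [-21.900,-11.100,6.400]
hi = A.hi+B.hi = [4.4+7.3, 15.2+7.3, 26.1+7.7] = [11.700,22.500,33.800]
diag = √(33.6²+33.6²+27.4²) = √3008.68 = 54.851

min=[-21.900,-11.100,6.400] max=[11.700,22.500,33.800] diag=54.851


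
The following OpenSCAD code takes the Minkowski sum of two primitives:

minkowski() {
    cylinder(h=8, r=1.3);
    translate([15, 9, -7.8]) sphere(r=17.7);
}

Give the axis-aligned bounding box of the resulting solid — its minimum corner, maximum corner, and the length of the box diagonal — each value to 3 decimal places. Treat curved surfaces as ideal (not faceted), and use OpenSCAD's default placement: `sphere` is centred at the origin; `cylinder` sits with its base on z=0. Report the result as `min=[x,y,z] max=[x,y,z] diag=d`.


A = translate([15, 9, -7.8]) sphere(r=17.7) → bbox [-2.7,-8.7,-25.5] .. [32.7,26.7,9.9]
B = cylinder(h=8, r=1.3) → bbox [-1.3,-1.3,0] .. [1.3,1.3,8]
lo = A.lo+B.lo = [-2.7-1.3, -8.7-1.3, -25.5+0] = [-4.000,-10.000,-25.500]
hi = A.hi+B.hi = [32.7+1.3, 26.7+1.3, 9.9+8] = [34.000,28.000,17.900]
diag = √(38²+38²+43.4²) = √4771.56 = 69.076

min=[-4.000,-10.000,-25.500] max=[34.000,28.000,17.900] diag=69.076
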